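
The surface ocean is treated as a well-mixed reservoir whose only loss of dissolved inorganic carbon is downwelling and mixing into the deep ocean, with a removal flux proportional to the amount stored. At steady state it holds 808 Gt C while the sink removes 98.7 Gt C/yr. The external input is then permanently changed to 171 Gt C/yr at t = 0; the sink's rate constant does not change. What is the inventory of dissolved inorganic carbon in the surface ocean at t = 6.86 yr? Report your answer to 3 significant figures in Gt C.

1140 Gt C

τ = M₀/F₀ = 808/98.7 = 8.186 yr; rate constant k = 1/τ.
New steady state M_∞ = F₁/k = F₁·τ = 171 × 8.186 = 1399.9 Gt C.
M(t) = M_∞ + (M₀ − M_∞)·e^(−t/τ); t/τ = 6.86/8.186 = 0.8380, so e^(−t/τ) = 0.4326.
M(t) = 1399.9 − 591.9 × 0.4326 = 1143.8 Gt C.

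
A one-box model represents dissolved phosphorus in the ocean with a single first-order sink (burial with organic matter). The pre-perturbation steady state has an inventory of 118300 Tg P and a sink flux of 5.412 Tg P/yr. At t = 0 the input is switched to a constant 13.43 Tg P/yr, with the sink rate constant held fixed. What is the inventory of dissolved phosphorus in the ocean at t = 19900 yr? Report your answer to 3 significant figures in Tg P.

223000 Tg P

τ = M₀/F₀ = 118300/5.412 = 21860 yr; rate constant k = 1/τ.
New steady state M_∞ = F₁/k = F₁·τ = 13.43 × 21860 = 293560 Tg P.
M(t) = M_∞ + (M₀ − M_∞)·e^(−t/τ); t/τ = 19900/21860 = 0.9104, so e^(−t/τ) = 0.4024.
M(t) = 293560 − 175300 × 0.4024 = 223040 Tg P.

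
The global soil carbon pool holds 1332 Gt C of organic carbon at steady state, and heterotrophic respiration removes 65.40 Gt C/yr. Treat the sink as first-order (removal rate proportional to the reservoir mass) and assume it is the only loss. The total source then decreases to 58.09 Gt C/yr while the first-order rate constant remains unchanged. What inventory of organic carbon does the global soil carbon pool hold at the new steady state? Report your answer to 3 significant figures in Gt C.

1180 Gt C

Rate constant k = F/M = 65.40 / 1332 = 0.04910 yr⁻¹.
At the new steady state, source = k·M_new ⇒ M_new = 58.09 / 0.04910 = 1183 Gt C.
(Equivalently M_new = M × F_new/F_old = 1332 × 58.09/65.40.)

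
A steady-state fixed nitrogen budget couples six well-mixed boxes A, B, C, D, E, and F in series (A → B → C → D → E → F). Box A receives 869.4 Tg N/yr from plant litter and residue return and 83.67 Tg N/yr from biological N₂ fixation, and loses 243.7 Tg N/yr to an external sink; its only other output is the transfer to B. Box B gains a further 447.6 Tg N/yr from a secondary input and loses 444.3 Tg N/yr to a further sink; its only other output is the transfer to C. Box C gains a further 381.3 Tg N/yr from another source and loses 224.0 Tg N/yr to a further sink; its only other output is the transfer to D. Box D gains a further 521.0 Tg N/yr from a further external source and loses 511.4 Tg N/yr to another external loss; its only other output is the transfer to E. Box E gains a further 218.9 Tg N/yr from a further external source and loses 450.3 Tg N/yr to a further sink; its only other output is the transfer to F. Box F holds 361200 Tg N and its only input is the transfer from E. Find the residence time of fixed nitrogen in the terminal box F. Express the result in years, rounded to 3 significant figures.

557 yr

Box A: F(A→B) = (869.4 + 83.67) − 243.7 = 709.37 Tg N/yr.
Box B: F(B→C) = (709.37 + 447.6) − 444.3 = 712.67 Tg N/yr.
Box C: F(C→D) = (712.67 + 381.3) − 224.0 = 869.97 Tg N/yr.
Box D: F(D→E) = (869.97 + 521.0) − 511.4 = 879.57 Tg N/yr.
Box E: F(E→F) = (879.57 + 218.9) − 450.3 = 648.17 Tg N/yr.
Box F throughput = its input = 648.17 Tg N/yr; τ = 361200 / 648.17 = 557.3 yr.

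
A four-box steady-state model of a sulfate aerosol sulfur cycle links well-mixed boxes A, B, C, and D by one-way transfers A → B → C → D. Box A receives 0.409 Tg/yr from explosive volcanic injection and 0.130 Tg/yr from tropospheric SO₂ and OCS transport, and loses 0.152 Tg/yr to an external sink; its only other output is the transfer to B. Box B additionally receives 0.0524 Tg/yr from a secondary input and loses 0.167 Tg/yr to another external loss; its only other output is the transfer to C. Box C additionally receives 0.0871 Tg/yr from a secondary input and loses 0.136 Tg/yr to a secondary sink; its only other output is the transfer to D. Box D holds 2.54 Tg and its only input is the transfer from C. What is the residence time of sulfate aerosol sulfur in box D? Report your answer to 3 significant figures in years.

Box A: F(A→B) = (0.409 + 0.130) − 0.152 = 0.38700 Tg/yr.
Box B: F(B→C) = (0.38700 + 0.0524) − 0.167 = 0.27240 Tg/yr.
Box C: F(C→D) = (0.27240 + 0.0871) − 0.136 = 0.22350 Tg/yr.
Box D throughput = its input = 0.22350 Tg/yr; τ = 2.54 / 0.22350 = 11.36 yr.

11.4 yr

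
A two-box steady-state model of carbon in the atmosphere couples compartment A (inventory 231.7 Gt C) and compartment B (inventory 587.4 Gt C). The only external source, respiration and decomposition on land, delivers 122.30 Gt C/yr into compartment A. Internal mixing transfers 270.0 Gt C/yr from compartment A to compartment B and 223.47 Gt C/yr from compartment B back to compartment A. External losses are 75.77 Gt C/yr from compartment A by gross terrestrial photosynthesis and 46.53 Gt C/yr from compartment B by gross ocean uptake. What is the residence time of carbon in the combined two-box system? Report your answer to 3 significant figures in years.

For the system as a whole, the A↔B exchange is internal and contributes nothing to the throughput; only the external sinks remove mass.
M_total = 231.7 + 587.4 = 819.10 Gt C.
ΣF_external_out = 75.77 + 46.53 = 122.30 Gt C/yr.
τ = M_total / ΣF_ext = 819.10 / 122.30 = 6.697 yr.

6.70 yr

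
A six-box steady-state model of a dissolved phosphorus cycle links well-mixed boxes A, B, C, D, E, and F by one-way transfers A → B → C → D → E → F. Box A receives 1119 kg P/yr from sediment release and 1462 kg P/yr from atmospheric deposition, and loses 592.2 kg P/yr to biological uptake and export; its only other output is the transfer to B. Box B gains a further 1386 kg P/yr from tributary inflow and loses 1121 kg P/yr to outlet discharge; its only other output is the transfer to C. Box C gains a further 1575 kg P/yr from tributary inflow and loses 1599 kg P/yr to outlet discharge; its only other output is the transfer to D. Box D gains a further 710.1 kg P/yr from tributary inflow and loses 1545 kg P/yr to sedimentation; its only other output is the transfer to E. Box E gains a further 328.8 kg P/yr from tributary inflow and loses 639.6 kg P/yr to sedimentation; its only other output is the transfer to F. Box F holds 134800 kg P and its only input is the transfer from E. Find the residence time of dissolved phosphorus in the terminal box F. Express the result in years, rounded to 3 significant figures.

124 yr

Box A: F(A→B) = (1119 + 1462) − 592.2 = 1988.8 kg P/yr.
Box B: F(B→C) = (1988.8 + 1386) − 1121 = 2253.8 kg P/yr.
Box C: F(C→D) = (2253.8 + 1575) − 1599 = 2229.8 kg P/yr.
Box D: F(D→E) = (2229.8 + 710.1) − 1545 = 1394.9 kg P/yr.
Box E: F(E→F) = (1394.9 + 328.8) − 639.6 = 1084.1 kg P/yr.
Box F throughput = its input = 1084.1 kg P/yr; τ = 134800 / 1084.1 = 124.3 yr.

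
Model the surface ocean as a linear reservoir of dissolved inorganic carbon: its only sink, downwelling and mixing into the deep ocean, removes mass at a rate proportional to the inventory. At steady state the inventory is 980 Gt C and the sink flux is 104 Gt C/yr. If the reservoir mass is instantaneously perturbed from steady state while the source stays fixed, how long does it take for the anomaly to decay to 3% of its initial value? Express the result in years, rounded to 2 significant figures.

33 yr

For a linear reservoir the anomaly decays as exp(−t/τ) with τ = M/F = 980/104 = 9.423 yr.
exp(−t/τ) = 0.03 ⇒ t = −τ ln(0.03) = 9.423 × 3.507 = 33.04 yr.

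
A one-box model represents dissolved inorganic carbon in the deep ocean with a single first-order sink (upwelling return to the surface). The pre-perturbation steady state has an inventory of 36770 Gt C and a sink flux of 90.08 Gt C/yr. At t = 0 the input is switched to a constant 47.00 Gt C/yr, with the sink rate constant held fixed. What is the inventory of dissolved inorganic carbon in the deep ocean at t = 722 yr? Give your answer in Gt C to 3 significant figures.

22200 Gt C

Residence time τ = M₀/F₀ = 408.2 yr. The eventual steady state is M_∞ = M₀·(F₁/F₀) = 36770 × 47.00/90.08 = 19185 Gt C.
The anomaly ΔM(t) = M(t) − M_∞ decays as ΔM₀·e^(−t/τ) with ΔM₀ = 36770 − 19185 = 17580 Gt C.
At t = 722 yr, e^(−t/τ) = e^(−1.769) = 0.1705, so ΔM = 2999 Gt C and M = 19185 + 2999 = 22184 Gt C.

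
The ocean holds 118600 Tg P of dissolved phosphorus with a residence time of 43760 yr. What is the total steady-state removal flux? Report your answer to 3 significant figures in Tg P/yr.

F = M / τ = 118600 / 43760 = 2.710 Tg P/yr.

2.71 Tg P/yr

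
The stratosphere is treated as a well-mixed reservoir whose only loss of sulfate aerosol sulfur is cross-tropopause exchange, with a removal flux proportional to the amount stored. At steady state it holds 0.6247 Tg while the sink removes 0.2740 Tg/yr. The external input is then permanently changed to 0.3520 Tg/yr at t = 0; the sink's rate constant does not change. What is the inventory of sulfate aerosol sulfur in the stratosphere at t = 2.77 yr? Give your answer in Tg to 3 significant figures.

τ = M₀/F₀ = 0.6247/0.2740 = 2.280 yr; rate constant k = 1/τ.
New steady state M_∞ = F₁/k = F₁·τ = 0.3520 × 2.280 = 0.80253 Tg.
M(t) = M_∞ + (M₀ − M_∞)·e^(−t/τ); t/τ = 2.77/2.280 = 1.215, so e^(−t/τ) = 0.2967.
M(t) = 0.80253 − 0.1778 × 0.2967 = 0.74977 Tg.

0.750 Tg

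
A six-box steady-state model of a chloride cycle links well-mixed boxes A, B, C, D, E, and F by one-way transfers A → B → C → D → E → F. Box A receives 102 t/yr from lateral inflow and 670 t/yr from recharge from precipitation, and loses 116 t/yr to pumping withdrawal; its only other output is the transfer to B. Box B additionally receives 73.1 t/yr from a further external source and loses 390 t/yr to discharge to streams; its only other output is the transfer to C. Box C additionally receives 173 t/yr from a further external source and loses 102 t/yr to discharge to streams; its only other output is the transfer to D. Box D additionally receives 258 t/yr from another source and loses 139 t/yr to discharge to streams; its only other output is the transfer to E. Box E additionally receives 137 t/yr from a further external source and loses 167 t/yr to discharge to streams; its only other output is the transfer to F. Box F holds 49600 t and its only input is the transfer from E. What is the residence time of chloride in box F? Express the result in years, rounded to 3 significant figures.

Box A: F(A→B) = (102 + 670) − 116 = 656.00 t/yr.
Box B: F(B→C) = (656.00 + 73.1) − 390 = 339.10 t/yr.
Box C: F(C→D) = (339.10 + 173) − 102 = 410.10 t/yr.
Box D: F(D→E) = (410.10 + 258) − 139 = 529.10 t/yr.
Box E: F(E→F) = (529.10 + 137) − 167 = 499.10 t/yr.
Box F throughput = its input = 499.10 t/yr; τ = 49600 / 499.10 = 99.38 yr.

99.4 yr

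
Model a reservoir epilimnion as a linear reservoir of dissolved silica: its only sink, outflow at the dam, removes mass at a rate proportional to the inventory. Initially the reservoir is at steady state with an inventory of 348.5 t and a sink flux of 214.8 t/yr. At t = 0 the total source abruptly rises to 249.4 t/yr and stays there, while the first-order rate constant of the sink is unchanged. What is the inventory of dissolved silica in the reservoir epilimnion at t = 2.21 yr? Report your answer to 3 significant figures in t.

τ = M₀/F₀ = 348.5/214.8 = 1.622 yr; rate constant k = 1/τ.
New steady state M_∞ = F₁/k = F₁·τ = 249.4 × 1.622 = 404.64 t.
M(t) = M_∞ + (M₀ − M_∞)·e^(−t/τ); t/τ = 2.21/1.622 = 1.362, so e^(−t/τ) = 0.2561.
M(t) = 404.64 − 56.14 × 0.2561 = 390.26 t.

390 t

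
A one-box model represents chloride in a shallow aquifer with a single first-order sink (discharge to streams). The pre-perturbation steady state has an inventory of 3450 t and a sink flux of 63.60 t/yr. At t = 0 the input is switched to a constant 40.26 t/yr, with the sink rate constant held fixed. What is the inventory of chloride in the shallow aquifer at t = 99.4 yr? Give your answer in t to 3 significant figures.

2390 t

Residence time τ = M₀/F₀ = 54.25 yr. The eventual steady state is M_∞ = M₀·(F₁/F₀) = 3450 × 40.26/63.60 = 2183.9 t.
The anomaly ΔM(t) = M(t) − M_∞ decays as ΔM₀·e^(−t/τ) with ΔM₀ = 3450 − 2183.9 = 1266 t.
At t = 99.4 yr, e^(−t/τ) = e^(−1.832) = 0.1600, so ΔM = 202.6 t and M = 2183.9 + 202.6 = 2386.5 t.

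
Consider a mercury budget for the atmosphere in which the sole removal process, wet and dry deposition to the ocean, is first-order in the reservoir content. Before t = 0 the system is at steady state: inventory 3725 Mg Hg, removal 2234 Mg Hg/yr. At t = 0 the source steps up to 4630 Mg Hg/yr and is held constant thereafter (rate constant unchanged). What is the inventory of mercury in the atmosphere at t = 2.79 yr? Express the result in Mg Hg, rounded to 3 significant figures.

τ = M₀/F₀ = 3725/2234 = 1.667 yr; rate constant k = 1/τ.
New steady state M_∞ = F₁/k = F₁·τ = 4630 × 1.667 = 7720.1 Mg Hg.
M(t) = M_∞ + (M₀ − M_∞)·e^(−t/τ); t/τ = 2.79/1.667 = 1.673, so e^(−t/τ) = 0.1876.
M(t) = 7720.1 − 3995 × 0.1876 = 6970.5 Mg Hg.

6970 Mg Hg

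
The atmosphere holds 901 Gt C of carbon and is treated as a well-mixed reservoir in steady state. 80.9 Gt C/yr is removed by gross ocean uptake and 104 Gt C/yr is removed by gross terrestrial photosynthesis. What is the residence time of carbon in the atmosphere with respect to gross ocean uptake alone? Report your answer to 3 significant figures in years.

Residence time with respect to a single sink: τ = M / F_sink.
τ = 901 / 80.9 = 11.14 yr.

11.1 yr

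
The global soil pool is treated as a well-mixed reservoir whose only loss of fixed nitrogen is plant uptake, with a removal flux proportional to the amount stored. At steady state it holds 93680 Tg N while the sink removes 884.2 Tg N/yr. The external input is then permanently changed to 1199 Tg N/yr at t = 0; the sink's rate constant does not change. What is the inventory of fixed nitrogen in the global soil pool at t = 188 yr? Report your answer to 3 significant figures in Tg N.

Residence time τ = M₀/F₀ = 105.9 yr. The eventual steady state is M_∞ = M₀·(F₁/F₀) = 93680 × 1199/884.2 = 127030 Tg N.
The anomaly ΔM(t) = M(t) − M_∞ decays as ΔM₀·e^(−t/τ) with ΔM₀ = 93680 − 127030 = −33350 Tg N.
At t = 188 yr, e^(−t/τ) = e^(−1.774) = 0.1696, so ΔM = −5656 Tg N and M = 127030 − 5656 = 121380 Tg N.

121000 Tg N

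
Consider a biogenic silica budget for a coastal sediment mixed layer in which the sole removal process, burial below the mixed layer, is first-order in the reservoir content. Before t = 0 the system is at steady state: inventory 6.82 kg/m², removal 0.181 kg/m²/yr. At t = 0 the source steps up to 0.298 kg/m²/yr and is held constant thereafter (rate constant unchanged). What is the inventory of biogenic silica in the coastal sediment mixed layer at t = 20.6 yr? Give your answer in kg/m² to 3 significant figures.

τ = M₀/F₀ = 6.82/0.181 = 37.68 yr; rate constant k = 1/τ.
New steady state M_∞ = F₁/k = F₁·τ = 0.298 × 37.68 = 11.229 kg/m².
M(t) = M_∞ + (M₀ − M_∞)·e^(−t/τ); t/τ = 20.6/37.68 = 0.5467, so e^(−t/τ) = 0.5788.
M(t) = 11.229 − 4.409 × 0.5788 = 8.6767 kg/m².

8.68 kg/m²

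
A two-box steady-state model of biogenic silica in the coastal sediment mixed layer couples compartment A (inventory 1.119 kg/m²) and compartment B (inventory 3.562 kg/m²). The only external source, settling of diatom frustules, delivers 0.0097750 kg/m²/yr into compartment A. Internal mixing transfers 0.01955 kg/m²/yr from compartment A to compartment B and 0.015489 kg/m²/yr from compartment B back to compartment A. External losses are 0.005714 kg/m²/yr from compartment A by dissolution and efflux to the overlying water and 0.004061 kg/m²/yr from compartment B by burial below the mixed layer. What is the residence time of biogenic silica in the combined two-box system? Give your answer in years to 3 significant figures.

479 yr

Residence time in the combined system uses the total inventory and the total *external* removal — internal exchanges between the two boxes cancel.
M_total = 1.119 + 3.562 = 4.6810 kg/m².
ΣF_external_out = 0.005714 + 0.004061 = 0.0097750 kg/m²/yr.
τ = M_total / ΣF_ext = 4.6810 / 0.0097750 = 478.9 yr.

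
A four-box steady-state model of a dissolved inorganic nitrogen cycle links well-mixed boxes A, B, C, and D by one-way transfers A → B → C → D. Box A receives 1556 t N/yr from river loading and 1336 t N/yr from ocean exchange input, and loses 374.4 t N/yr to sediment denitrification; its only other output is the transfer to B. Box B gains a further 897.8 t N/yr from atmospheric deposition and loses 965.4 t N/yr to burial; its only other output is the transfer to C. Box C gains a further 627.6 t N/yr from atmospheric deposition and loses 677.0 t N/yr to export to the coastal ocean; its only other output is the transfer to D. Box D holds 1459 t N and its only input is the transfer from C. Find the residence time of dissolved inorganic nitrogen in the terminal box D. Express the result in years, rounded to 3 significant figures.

0.608 yr

Box A: F(A→B) = (1556 + 1336) − 374.4 = 2517.6 t N/yr.
Box B: F(B→C) = (2517.6 + 897.8) − 965.4 = 2450.0 t N/yr.
Box C: F(C→D) = (2450.0 + 627.6) − 677.0 = 2400.6 t N/yr.
Box D throughput = its input = 2400.6 t N/yr; τ = 1459 / 2400.6 = 0.6078 yr.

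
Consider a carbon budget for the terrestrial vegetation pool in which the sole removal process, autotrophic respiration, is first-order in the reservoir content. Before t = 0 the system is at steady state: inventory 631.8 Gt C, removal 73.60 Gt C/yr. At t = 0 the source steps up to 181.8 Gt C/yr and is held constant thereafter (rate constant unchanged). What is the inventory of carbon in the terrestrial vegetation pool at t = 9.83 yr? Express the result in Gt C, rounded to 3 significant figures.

1270 Gt C

Residence time τ = M₀/F₀ = 8.584 yr. The eventual steady state is M_∞ = M₀·(F₁/F₀) = 631.8 × 181.8/73.60 = 1560.6 Gt C.
The anomaly ΔM(t) = M(t) − M_∞ decays as ΔM₀·e^(−t/τ) with ΔM₀ = 631.8 − 1560.6 = −928.8 Gt C.
At t = 9.83 yr, e^(−t/τ) = e^(−1.145) = 0.3182, so ΔM = −295.5 Gt C and M = 1560.6 − 295.5 = 1265.1 Gt C.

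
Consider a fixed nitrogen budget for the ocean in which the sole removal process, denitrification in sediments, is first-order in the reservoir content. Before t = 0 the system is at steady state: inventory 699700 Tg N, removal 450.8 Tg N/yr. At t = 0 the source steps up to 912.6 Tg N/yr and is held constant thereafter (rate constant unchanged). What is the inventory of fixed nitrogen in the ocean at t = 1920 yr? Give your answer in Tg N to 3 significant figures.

Residence time τ = M₀/F₀ = 1552 yr. The eventual steady state is M_∞ = M₀·(F₁/F₀) = 699700 × 912.6/450.8 = 1.4165×10^6 Tg N.
The anomaly ΔM(t) = M(t) − M_∞ decays as ΔM₀·e^(−t/τ) with ΔM₀ = 699700 − 1.4165×10^6 = −716800 Tg N.
At t = 1920 yr, e^(−t/τ) = e^(−1.237) = 0.2903, so ΔM = −208000 Tg N and M = 1.4165×10^6 − 208000 = 1.2084×10^6 Tg N.

1.21×10^6 Tg N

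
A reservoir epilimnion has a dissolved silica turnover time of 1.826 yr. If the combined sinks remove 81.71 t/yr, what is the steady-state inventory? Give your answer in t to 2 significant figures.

τ = M/F ⇒ M = τ × F = 1.826 × 81.71 = 149.2 t.

150 t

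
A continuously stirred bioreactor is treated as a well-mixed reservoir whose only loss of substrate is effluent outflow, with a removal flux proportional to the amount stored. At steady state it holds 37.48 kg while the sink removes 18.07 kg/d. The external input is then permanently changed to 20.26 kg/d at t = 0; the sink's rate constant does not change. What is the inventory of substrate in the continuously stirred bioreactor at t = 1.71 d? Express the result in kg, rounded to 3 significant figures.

The sink rate constant is k = F₀/M₀ = 18.07/37.48 = 0.4821 d⁻¹.
Solving dM/dt = F₁ − kM with M(0) = M₀ gives M(t) = F₁/k + (M₀ − F₁/k)·e^(−kt).
F₁/k = 20.26/0.4821 = 42.022 kg; kt = 0.4821 × 1.71 = 0.8244, e^(−kt) = 0.4385.
M(1.71) = 42.022 + (37.48 − 42.022) × 0.4385 = 42.022 − 1.992 = 40.031 kg.

40.0 kg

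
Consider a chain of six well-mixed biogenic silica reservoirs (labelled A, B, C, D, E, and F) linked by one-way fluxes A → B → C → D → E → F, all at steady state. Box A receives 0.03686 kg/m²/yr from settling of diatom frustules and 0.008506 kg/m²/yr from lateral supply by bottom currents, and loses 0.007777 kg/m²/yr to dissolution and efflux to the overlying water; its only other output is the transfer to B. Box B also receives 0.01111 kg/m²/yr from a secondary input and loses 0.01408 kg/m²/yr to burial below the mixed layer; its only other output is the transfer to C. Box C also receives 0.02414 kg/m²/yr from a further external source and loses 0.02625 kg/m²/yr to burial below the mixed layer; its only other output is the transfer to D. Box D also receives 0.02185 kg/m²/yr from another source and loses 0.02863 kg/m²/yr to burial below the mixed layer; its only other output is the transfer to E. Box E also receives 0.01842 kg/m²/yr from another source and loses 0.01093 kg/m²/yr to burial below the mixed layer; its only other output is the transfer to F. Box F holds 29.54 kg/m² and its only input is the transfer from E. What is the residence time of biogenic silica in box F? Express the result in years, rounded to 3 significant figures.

Box A: F(A→B) = (0.03686 + 0.008506) − 0.007777 = 0.037589 kg/m²/yr.
Box B: F(B→C) = (0.037589 + 0.01111) − 0.01408 = 0.034619 kg/m²/yr.
Box C: F(C→D) = (0.034619 + 0.02414) − 0.02625 = 0.032509 kg/m²/yr.
Box D: F(D→E) = (0.032509 + 0.02185) − 0.02863 = 0.025729 kg/m²/yr.
Box E: F(E→F) = (0.025729 + 0.01842) − 0.01093 = 0.033219 kg/m²/yr.
Box F throughput = its input = 0.033219 kg/m²/yr; τ = 29.54 / 0.033219 = 889.3 yr.

889 yr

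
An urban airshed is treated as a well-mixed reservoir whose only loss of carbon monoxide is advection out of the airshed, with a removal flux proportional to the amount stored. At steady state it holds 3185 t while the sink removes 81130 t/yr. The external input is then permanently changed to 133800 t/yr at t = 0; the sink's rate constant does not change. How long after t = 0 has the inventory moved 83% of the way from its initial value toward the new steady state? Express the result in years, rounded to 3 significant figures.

τ = M₀/F₀ = 3185/81130 = 0.03926 yr.
The remaining gap fraction is e^(−t/τ); 83% covered ⇒ e^(−t/τ) = 0.170.
t = −τ ln(0.170) = 0.03926 × 1.772 = 0.06956 yr.

0.0696 yr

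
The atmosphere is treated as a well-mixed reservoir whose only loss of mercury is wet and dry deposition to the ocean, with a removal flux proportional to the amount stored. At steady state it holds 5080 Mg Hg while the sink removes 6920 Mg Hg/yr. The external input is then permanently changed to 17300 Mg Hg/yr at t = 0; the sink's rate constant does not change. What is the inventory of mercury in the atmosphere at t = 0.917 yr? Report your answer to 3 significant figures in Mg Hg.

Residence time τ = M₀/F₀ = 0.7341 yr. The eventual steady state is M_∞ = M₀·(F₁/F₀) = 5080 × 17300/6920 = 12700 Mg Hg.
The anomaly ΔM(t) = M(t) − M_∞ decays as ΔM₀·e^(−t/τ) with ΔM₀ = 5080 − 12700 = −7620 Mg Hg.
At t = 0.917 yr, e^(−t/τ) = e^(−1.249) = 0.2868, so ΔM = −2185 Mg Hg and M = 12700 − 2185 = 10515 Mg Hg.

10500 Mg Hg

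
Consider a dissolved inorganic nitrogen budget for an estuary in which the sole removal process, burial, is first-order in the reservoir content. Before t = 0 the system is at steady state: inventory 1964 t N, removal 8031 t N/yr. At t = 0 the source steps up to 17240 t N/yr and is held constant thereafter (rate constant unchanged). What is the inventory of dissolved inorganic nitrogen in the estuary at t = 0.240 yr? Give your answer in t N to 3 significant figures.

The sink rate constant is k = F₀/M₀ = 8031/1964 = 4.089 yr⁻¹.
Solving dM/dt = F₁ − kM with M(0) = M₀ gives M(t) = F₁/k + (M₀ − F₁/k)·e^(−kt).
F₁/k = 17240/4.089 = 4216.1 t N; kt = 4.089 × 0.240 = 0.9814, e^(−kt) = 0.3748.
M(0.240) = 4216.1 + (1964 − 4216.1) × 0.3748 = 4216.1 − 844.1 = 3372.0 t N.

3370 t N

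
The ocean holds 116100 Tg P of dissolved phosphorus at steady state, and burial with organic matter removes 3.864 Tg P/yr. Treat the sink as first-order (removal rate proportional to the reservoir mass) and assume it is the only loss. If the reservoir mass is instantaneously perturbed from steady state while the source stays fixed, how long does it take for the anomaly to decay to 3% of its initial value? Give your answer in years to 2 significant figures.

110000 yr

For a linear reservoir the anomaly decays as exp(−t/τ) with τ = M/F = 116100/3.864 = 30050 yr.
exp(−t/τ) = 0.03 ⇒ t = −τ ln(0.03) = 30050 × 3.507 = 105400 yr.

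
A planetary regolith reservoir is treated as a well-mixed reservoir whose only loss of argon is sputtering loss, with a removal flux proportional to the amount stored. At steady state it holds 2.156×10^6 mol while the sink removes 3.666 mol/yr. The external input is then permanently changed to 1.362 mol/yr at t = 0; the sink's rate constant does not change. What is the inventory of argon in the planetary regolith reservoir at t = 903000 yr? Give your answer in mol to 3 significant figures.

Residence time τ = M₀/F₀ = 588100 yr. The eventual steady state is M_∞ = M₀·(F₁/F₀) = 2.156×10^6 × 1.362/3.666 = 801000 mol.
The anomaly ΔM(t) = M(t) − M_∞ decays as ΔM₀·e^(−t/τ) with ΔM₀ = 2.156×10^6 − 801000 = 1.355×10^6 mol.
At t = 903000 yr, e^(−t/τ) = e^(−1.535) = 0.2154, so ΔM = 291800 mol and M = 801000 + 291800 = 1.0928×10^6 mol.

1.09×10^6 mol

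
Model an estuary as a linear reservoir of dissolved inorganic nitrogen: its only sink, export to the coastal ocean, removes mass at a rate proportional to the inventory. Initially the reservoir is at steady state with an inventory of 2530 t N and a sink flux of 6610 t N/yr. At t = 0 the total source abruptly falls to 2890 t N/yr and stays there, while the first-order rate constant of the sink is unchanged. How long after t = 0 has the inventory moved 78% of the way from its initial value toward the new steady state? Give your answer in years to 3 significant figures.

0.580 yr

τ = M₀/F₀ = 2530/6610 = 0.3828 yr.
The remaining gap fraction is e^(−t/τ); 78% covered ⇒ e^(−t/τ) = 0.220.
t = −τ ln(0.220) = 0.3828 × 1.514 = 0.5795 yr.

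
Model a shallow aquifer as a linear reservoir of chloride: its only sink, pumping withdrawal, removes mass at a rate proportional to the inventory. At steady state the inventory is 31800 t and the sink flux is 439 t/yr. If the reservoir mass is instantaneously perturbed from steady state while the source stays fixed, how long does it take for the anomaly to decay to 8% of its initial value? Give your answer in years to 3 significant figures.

183 yr

For a linear reservoir the anomaly decays as exp(−t/τ) with τ = M/F = 31800/439 = 72.44 yr.
exp(−t/τ) = 0.08 ⇒ t = −τ ln(0.08) = 72.44 × 2.526 = 183.0 yr.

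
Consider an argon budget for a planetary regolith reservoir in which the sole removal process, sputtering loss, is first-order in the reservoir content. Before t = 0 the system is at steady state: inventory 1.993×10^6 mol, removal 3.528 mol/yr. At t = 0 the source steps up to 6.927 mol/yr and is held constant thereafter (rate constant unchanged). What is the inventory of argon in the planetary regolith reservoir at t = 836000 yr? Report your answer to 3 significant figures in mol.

τ = M₀/F₀ = 1.993×10^6/3.528 = 564900 yr; rate constant k = 1/τ.
New steady state M_∞ = F₁/k = F₁·τ = 6.927 × 564900 = 3.9131×10^6 mol.
M(t) = M_∞ + (M₀ − M_∞)·e^(−t/τ); t/τ = 836000/564900 = 1.480, so e^(−t/τ) = 0.2277.
M(t) = 3.9131×10^6 − 1.920×10^6 × 0.2277 = 3.4760×10^6 mol.

3.48×10^6 mol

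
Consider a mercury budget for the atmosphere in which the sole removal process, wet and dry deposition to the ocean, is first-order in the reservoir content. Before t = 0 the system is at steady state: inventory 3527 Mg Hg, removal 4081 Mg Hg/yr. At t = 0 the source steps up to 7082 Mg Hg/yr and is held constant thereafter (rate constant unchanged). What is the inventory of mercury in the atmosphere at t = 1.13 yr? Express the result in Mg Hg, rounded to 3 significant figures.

5420 Mg Hg

The sink rate constant is k = F₀/M₀ = 4081/3527 = 1.157 yr⁻¹.
Solving dM/dt = F₁ − kM with M(0) = M₀ gives M(t) = F₁/k + (M₀ − F₁/k)·e^(−kt).
F₁/k = 7082/1.157 = 6120.6 Mg Hg; kt = 1.157 × 1.13 = 1.307, e^(−kt) = 0.2705.
M(1.13) = 6120.6 + (3527 − 6120.6) × 0.2705 = 6120.6 − 701.6 = 5419.0 Mg Hg.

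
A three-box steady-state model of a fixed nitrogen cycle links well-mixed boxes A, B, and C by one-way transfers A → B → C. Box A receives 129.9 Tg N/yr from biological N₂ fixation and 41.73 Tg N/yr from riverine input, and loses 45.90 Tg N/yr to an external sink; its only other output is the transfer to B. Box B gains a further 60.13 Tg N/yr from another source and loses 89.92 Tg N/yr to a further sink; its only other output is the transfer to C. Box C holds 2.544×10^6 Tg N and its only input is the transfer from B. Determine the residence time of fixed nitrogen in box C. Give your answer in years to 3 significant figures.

26500 yr

Box A: F(A→B) = (129.9 + 41.73) − 45.90 = 125.73 Tg N/yr.
Box B: F(B→C) = (125.73 + 60.13) − 89.92 = 95.940 Tg N/yr.
Box C throughput = its input = 95.940 Tg N/yr; τ = 2.544×10^6 / 95.940 = 26520 yr.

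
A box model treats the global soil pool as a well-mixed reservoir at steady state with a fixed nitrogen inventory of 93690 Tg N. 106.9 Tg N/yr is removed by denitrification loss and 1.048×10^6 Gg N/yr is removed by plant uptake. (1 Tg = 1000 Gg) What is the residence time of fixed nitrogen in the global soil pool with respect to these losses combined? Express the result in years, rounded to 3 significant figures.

81.1 yr

Convert the plant uptake flux: 1.048×10^6 Gg N/yr = 1048 Tg N/yr.
Total removal = 106.9 + 1048 = 1154.9 Tg N/yr.
τ = M / ΣF_out = 93690 / 1154.9 = 81.12 yr.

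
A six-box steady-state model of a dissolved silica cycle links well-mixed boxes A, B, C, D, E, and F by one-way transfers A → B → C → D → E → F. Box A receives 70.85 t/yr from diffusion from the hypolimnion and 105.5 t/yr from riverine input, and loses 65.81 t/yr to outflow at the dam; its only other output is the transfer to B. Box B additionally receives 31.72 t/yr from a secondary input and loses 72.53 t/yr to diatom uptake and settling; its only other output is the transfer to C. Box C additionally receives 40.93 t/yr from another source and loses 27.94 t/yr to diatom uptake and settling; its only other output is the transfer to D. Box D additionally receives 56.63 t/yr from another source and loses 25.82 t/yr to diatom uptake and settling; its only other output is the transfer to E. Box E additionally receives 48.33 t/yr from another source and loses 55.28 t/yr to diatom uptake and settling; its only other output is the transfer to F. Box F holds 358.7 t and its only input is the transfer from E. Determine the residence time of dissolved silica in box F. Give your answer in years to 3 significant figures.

3.37 yr

Box A: F(A→B) = (70.85 + 105.5) − 65.81 = 110.54 t/yr.
Box B: F(B→C) = (110.54 + 31.72) − 72.53 = 69.730 t/yr.
Box C: F(C→D) = (69.730 + 40.93) − 27.94 = 82.720 t/yr.
Box D: F(D→E) = (82.720 + 56.63) − 25.82 = 113.53 t/yr.
Box E: F(E→F) = (113.53 + 48.33) − 55.28 = 106.58 t/yr.
Box F throughput = its input = 106.58 t/yr; τ = 358.7 / 106.58 = 3.366 yr.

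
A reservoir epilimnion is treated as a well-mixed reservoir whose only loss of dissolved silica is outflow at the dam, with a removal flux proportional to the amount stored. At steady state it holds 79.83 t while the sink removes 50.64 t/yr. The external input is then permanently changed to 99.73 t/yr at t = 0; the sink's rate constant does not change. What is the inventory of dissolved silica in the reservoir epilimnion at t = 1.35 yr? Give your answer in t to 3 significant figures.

Residence time τ = M₀/F₀ = 1.576 yr. The eventual steady state is M_∞ = M₀·(F₁/F₀) = 79.83 × 99.73/50.64 = 157.22 t.
The anomaly ΔM(t) = M(t) − M_∞ decays as ΔM₀·e^(−t/τ) with ΔM₀ = 79.83 − 157.22 = −77.39 t.
At t = 1.35 yr, e^(−t/τ) = e^(−0.8564) = 0.4247, so ΔM = −32.87 t and M = 157.22 − 32.87 = 124.35 t.

124 t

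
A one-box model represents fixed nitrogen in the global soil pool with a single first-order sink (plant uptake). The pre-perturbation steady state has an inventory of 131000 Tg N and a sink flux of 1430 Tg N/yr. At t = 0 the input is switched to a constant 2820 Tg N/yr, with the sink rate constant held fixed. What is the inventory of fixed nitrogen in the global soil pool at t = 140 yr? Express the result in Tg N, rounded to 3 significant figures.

The sink rate constant is k = F₀/M₀ = 1430/131000 = 0.01092 yr⁻¹.
Solving dM/dt = F₁ − kM with M(0) = M₀ gives M(t) = F₁/k + (M₀ − F₁/k)·e^(−kt).
F₁/k = 2820/0.01092 = 258340 Tg N; kt = 0.01092 × 140 = 1.528, e^(−kt) = 0.2169.
M(140) = 258340 + (131000 − 258340) × 0.2169 = 258340 − 27620 = 230710 Tg N.

231000 Tg N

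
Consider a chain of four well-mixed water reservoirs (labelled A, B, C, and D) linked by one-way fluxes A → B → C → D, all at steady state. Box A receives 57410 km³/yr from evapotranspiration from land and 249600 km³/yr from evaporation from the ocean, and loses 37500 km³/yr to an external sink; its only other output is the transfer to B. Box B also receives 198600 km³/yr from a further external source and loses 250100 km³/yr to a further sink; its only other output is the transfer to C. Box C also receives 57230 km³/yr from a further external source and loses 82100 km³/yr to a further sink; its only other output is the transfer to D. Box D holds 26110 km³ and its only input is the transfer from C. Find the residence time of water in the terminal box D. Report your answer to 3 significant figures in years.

Box A: F(A→B) = (57410 + 249600) − 37500 = 269510 km³/yr.
Box B: F(B→C) = (269510 + 198600) − 250100 = 218010 km³/yr.
Box C: F(C→D) = (218010 + 57230) − 82100 = 193140 km³/yr.
Box D throughput = its input = 193140 km³/yr; τ = 26110 / 193140 = 0.1352 yr.

0.135 yr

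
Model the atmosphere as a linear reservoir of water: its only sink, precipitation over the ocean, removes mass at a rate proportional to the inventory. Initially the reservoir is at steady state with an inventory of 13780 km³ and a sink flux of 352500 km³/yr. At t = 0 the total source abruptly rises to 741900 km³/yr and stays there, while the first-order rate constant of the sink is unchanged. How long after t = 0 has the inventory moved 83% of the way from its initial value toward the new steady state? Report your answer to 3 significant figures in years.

τ = M₀/F₀ = 13780/352500 = 0.03909 yr.
The remaining gap fraction is e^(−t/τ); 83% covered ⇒ e^(−t/τ) = 0.170.
t = −τ ln(0.170) = 0.03909 × 1.772 = 0.06927 yr.

0.0693 yr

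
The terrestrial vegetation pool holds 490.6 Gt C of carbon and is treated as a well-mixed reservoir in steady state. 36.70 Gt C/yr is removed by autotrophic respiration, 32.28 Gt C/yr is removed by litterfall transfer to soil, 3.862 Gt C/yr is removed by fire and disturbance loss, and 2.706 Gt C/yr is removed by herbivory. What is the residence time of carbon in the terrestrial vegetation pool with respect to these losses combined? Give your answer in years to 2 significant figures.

6.5 yr

Total removal = 36.70 + 32.28 + 3.862 + 2.706 = 75.548 Gt C/yr.
τ = M / ΣF_out = 490.6 / 75.548 = 6.494 yr.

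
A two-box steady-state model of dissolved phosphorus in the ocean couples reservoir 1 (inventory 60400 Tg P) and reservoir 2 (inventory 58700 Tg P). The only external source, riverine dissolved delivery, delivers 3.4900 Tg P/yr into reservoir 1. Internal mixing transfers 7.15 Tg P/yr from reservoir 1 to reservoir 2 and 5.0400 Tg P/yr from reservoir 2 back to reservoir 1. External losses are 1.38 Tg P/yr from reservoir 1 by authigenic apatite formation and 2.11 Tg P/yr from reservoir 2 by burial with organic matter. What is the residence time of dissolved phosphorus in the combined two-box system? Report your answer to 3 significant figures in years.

Residence time in the combined system uses the total inventory and the total *external* removal — internal exchanges between the two boxes cancel.
M_total = 60400 + 58700 = 119100 Tg P.
ΣF_external_out = 1.38 + 2.11 = 3.4900 Tg P/yr.
τ = M_total / ΣF_ext = 119100 / 3.4900 = 34130 yr.

34100 yr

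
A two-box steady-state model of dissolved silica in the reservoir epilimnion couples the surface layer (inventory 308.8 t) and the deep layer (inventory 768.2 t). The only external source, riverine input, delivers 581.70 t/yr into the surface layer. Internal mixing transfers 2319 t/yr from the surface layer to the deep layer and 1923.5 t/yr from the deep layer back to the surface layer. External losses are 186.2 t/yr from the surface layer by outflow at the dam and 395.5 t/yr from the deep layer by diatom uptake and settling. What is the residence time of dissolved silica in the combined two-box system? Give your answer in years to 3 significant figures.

Treat the two boxes together as one reservoir: the mixing fluxes between them are internal recycling, so τ = ΣM / Σ(external losses).
M_total = 308.8 + 768.2 = 1077.0 t.
ΣF_external_out = 186.2 + 395.5 = 581.70 t/yr.
τ = M_total / ΣF_ext = 1077.0 / 581.70 = 1.851 yr.

1.85 yr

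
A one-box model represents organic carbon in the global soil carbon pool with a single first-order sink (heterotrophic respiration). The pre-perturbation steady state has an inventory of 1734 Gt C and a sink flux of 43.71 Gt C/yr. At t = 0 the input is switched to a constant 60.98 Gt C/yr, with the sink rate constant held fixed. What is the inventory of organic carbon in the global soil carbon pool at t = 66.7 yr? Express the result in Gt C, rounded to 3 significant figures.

τ = M₀/F₀ = 1734/43.71 = 39.67 yr; rate constant k = 1/τ.
New steady state M_∞ = F₁/k = F₁·τ = 60.98 × 39.67 = 2419.1 Gt C.
M(t) = M_∞ + (M₀ − M_∞)·e^(−t/τ); t/τ = 66.7/39.67 = 1.681, so e^(−t/τ) = 0.1861.
M(t) = 2419.1 − 685.1 × 0.1861 = 2291.6 Gt C.

2290 Gt C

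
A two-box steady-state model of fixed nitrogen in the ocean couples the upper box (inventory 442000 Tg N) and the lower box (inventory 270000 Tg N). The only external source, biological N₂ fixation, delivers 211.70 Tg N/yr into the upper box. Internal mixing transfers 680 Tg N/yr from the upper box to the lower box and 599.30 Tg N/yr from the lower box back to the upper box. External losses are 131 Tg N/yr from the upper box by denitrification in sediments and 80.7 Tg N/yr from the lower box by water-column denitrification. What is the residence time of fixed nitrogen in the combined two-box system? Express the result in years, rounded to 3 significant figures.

3360 yr

Residence time in the combined system uses the total inventory and the total *external* removal — internal exchanges between the two boxes cancel.
M_total = 442000 + 270000 = 712000 Tg N.
ΣF_external_out = 131 + 80.7 = 211.70 Tg N/yr.
τ = M_total / ΣF_ext = 712000 / 211.70 = 3363 yr.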